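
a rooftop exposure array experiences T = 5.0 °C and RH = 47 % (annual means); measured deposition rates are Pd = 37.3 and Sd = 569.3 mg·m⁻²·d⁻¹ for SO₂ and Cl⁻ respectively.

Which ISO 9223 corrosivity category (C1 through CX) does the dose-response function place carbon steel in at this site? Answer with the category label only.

carbon steel: f(T) = +0.150·(T−10) [T≤10 °C] = -0.7500
  sulphur-dioxide contribution → 14.05 μm/a
  chloride contribution → 30.02 μm/a
  total first-year rate 44.07 μm/a
Category bounds: 25…50 μm/a bracket r_corr ⇒ C3

C3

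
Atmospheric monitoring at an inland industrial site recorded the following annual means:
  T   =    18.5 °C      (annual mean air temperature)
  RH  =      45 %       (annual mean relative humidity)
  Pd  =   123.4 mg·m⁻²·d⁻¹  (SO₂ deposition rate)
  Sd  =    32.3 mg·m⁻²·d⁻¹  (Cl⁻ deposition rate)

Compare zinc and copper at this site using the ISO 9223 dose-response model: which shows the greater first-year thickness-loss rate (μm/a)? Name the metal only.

zinc

zinc: temperature factor f = -0.071·(8.5) = -0.6035
  sulphur-dioxide contribution → 0.4652 μm/a
  chloride contribution → 0.8761 μm/a
  total first-year rate 1.341 μm/a
copper: f(T) = -0.080·(T−10) [T>10 °C] = -0.6800
  sulphur-dioxide contribution → 0.1336 μm/a
  chloride contribution → 0.3277 μm/a
  ⇒ r_corr(copper) = 0.4613 μm/a
Ordering by μm/a: zinc (1.34) > copper (0.461)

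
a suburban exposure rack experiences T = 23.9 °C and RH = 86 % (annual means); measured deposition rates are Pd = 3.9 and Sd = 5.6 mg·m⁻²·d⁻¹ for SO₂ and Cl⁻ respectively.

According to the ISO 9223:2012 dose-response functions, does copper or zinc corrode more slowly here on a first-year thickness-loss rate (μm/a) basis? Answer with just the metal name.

copper: temperature factor f = -0.080·(13.9) = -1.1120
  sulphur-dioxide contribution → 0.3969 μm/a
  chloride contribution → 1.164 μm/a
  total first-year rate 1.561 μm/a
zinc: f(T) = -0.071·(T−10) [T>10 °C] = -0.9869
  sulphur-dioxide contribution → 0.4572 μm/a
  chloride contribution → 0.7089 μm/a
  total first-year rate 1.166 μm/a
Ordering by μm/a: copper (1.56) > zinc (1.17)

zinc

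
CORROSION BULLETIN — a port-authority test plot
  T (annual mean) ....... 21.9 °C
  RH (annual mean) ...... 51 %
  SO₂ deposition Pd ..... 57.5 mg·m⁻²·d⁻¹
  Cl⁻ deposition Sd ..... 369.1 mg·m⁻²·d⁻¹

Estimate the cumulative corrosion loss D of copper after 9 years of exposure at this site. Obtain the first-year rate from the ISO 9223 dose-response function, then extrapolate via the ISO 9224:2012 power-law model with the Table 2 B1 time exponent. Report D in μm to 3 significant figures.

copper: f(T) = -0.080·(T−10) [T>10 °C] = -0.9520
  SO₂ term: 0.0053·57.5^0.26·exp(0.059·51-0.9520) = 0.1189
  Cl⁻ term: 0.01025·369.1^0.27·exp(0.036·51+0.049·21.9) = 0.9274
  r_corr = 0.1189 + 0.9274 = 1.046 μm/a
ISO 9224: D(t) = r_corr · t^b with b = 0.667 (copper, B1)
  D(9) = 1.046 × 9^0.667 = 1.046 × 4.33 = 4.53 μm

D(9) = 4.53 μm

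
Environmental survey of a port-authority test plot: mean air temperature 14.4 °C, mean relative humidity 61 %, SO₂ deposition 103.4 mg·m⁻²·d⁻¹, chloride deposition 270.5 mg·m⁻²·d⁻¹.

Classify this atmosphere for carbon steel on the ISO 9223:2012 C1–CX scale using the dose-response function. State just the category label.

C5

carbon steel: temperature factor f = -0.054·(4.4) = -0.2376
  Pd branch = 1.77·Pd^0.52·e^(0.02·RH+f) = 52.74 μm/a
  Cl⁻ term: 0.102·270.5^0.62·exp(0.033·61+0.04·14.4) = 43.75
  sum: 52.74 + 43.75 → r_corr = 96.49 μm/a
96.5 μm/a falls in (80, 200] for carbon steel → category C5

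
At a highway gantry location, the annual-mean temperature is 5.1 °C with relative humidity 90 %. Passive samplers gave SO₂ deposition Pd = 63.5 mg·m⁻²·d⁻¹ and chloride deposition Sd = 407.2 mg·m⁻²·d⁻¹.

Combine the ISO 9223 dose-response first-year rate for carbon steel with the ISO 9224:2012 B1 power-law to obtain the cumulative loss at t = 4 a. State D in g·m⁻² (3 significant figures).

D(4) = 2.36e+03 g·m⁻²

carbon steel: f(T) = +0.150·(T−10) [T≤10 °C] = -0.7350
  sulphur-dioxide contribution → 44.46 μm/a
  chloride contribution → 101.2 μm/a
  total first-year rate 145.6 μm/a
Long-term exponent b (ISO 9224 Table 2, B1) = 0.523
  D(4) = 145.6 × 4^0.523 = 145.6 × 2.065 = 300.7 μm
  Mass loss = 300.7 μm × 7.85 g/cm³ = 2361 g·m⁻²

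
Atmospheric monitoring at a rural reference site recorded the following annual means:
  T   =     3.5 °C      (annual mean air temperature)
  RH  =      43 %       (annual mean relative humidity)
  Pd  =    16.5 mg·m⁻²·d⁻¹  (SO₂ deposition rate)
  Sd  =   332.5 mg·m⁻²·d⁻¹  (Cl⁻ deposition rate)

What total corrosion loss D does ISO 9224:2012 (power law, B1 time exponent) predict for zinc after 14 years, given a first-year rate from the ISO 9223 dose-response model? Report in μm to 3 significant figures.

D(14) = 9.92 μm

zinc: f(T) = +0.038·(T−10) [T≤10 °C] = -0.2470
  Pd branch = 0.0129·Pd^0.44·e^(0.046·RH+f) = 0.2501 μm/a
  Cl⁻ term: 0.0175·332.5^0.57·exp(0.008·43+0.085·3.5) = 0.91
  r_corr = 0.2501 + 0.91 = 1.16 μm/a
Long-term exponent b (ISO 9224 Table 2, B1) = 0.813
  D(14) = 1.16 × 14^0.813 = 1.16 × 8.547 = 9.915 μm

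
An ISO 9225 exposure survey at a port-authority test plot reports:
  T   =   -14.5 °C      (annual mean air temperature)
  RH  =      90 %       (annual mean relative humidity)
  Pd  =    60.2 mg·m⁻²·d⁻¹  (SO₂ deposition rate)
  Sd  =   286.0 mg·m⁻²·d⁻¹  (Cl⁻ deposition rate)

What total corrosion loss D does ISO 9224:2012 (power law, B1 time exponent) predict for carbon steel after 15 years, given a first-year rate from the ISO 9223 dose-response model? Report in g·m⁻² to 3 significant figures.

carbon steel: T≤10 °C ⇒ hinge +0.150·(-14.5−10) = -3.6750
  Pd branch = 1.77·Pd^0.52·e^(0.02·RH+f) = 2.286 μm/a
  Cl⁻ term: 0.102·286.0^0.62·exp(0.033·90+0.04·-14.5) = 37.11
  r_corr = 2.286 + 37.11 = 39.4 μm/a
Long-term exponent b (ISO 9224 Table 2, B1) = 0.523
  D(15) = 39.4 × 15^0.523 = 39.4 × 4.122 = 162.4 μm
  Mass loss = 162.4 μm × 7.85 g/cm³ = 1275 g·m⁻²

D(15) = 1.27e+03 g·m⁻²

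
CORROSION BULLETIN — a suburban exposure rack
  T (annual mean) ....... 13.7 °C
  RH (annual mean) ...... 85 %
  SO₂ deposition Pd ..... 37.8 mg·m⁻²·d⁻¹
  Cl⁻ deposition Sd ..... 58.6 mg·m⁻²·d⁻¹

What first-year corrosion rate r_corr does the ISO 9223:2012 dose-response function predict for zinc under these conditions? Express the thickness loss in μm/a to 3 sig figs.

zinc: T>10 °C ⇒ hinge -0.071·(13.7−10) = -0.2627
  Pd branch = 0.0129·Pd^0.44·e^(0.046·RH+f) = 2.447 μm/a
  Sd branch = 0.0175·Sd^0.57·e^(0.008·RH+0.085·T) = 1.127 μm/a
  r_corr = 2.447 + 1.127 = 3.574 μm/a

r_corr = 3.57 μm/a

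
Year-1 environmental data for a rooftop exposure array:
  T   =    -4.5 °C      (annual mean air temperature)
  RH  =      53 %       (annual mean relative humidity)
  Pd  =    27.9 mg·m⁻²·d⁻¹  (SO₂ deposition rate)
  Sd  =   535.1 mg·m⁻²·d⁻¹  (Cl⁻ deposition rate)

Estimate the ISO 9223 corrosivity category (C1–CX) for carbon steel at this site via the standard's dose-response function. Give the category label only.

carbon steel: f(T) = +0.150·(T−10) [T≤10 °C] = -2.1750
  SO₂ term: 1.77·27.9^0.52·exp(0.02·53-2.1750) = 3.277
  Cl⁻ term: 0.102·535.1^0.62·exp(0.033·53+0.04·-4.5) = 24.08
  sum: 3.277 + 24.08 → r_corr = 27.36 μm/a
ISO 9223 Table 2 (carbon steel): 25 < 27.4 ≤ 50 μm/a ⇒ C3

C3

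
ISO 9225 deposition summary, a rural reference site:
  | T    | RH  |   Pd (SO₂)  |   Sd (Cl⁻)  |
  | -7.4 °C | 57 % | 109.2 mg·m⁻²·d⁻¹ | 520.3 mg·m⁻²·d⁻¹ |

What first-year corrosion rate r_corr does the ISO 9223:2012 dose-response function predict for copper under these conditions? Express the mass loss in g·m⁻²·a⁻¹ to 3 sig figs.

r_corr = 3.21 g·m⁻²·a⁻¹

copper: f(T) = +0.126·(T−10) [T≤10 °C] = -2.1924
  Pd branch = 0.0053·Pd^0.26·e^(0.059·RH+f) = 0.05789 μm/a
  Cl⁻ term: 0.01025·520.3^0.27·exp(0.036·57+0.049·-7.4) = 0.3005
  r_corr = 0.05789 + 0.3005 = 0.3584 μm/a
Convert to mass loss: 0.3584 μm/a × 8.96 g/cm³ = 3.211 g·m⁻²·a⁻¹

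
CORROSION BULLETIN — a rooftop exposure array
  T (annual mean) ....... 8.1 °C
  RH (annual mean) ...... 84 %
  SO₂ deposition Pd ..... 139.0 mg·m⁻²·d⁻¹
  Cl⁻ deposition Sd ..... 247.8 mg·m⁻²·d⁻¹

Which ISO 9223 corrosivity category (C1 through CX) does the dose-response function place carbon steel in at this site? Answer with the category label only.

carbon steel: T≤10 °C ⇒ hinge +0.150·(8.1−10) = -0.2850
  sulphur-dioxide contribution → 92.94 μm/a
  chloride contribution → 68.79 μm/a
  total first-year rate 161.7 μm/a
162 μm/a falls in (80, 200] for carbon steel → category C5

C5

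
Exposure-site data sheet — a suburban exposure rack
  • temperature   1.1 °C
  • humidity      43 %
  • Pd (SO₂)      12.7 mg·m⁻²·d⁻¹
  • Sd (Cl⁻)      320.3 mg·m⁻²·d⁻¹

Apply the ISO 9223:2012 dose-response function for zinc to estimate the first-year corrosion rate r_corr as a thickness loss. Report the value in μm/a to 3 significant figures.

zinc: temperature factor f = +0.038·(-8.9) = -0.3382
  sulphur-dioxide contribution → 0.2034 μm/a
  chloride contribution → 0.7265 μm/a
  ⇒ r_corr(zinc) = 0.9299 μm/a

r_corr = 0.930 μm/a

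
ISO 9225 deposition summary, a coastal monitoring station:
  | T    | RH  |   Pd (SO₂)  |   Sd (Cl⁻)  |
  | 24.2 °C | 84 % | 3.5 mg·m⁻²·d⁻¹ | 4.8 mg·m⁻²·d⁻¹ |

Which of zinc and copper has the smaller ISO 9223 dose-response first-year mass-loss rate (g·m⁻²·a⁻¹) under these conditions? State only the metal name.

zinc

zinc: f(T) = -0.071·(T−10) [T>10 °C] = -1.0082
  sulphur-dioxide contribution → 0.3893 μm/a
  chloride contribution → 0.6554 μm/a
  total first-year rate 1.045 μm/a
  mass loss = 1.045 μm/a × 7.14 g/cm³ = 7.459 g·m⁻²·a⁻¹
copper: T>10 °C ⇒ hinge -0.080·(24.2−10) = -1.1360
  sulphur-dioxide contribution → 0.3348 μm/a
  chloride contribution → 1.054 μm/a
  ⇒ r_corr(copper) = 1.389 μm/a
  mass loss = 1.389 μm/a × 8.96 g/cm³ = 12.45 g·m⁻²·a⁻¹
Ordering by g·m⁻²·a⁻¹: copper (12.4) > zinc (7.46)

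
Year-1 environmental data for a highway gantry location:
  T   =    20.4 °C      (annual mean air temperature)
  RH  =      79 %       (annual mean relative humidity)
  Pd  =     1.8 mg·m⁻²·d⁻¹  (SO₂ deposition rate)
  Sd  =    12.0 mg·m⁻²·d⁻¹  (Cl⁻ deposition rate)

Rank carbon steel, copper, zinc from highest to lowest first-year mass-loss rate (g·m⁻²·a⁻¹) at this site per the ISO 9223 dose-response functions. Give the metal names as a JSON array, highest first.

["carbon steel", "copper", "zinc"]

carbon steel: T>10 °C ⇒ hinge -0.054·(20.4−10) = -0.5616
  sulphur-dioxide contribution → 6.653 μm/a
  chloride contribution → 14.6 μm/a
  ⇒ r_corr(carbon steel) = 21.25 μm/a
  mass loss = 21.25 μm/a × 7.85 g/cm³ = 166.8 g·m⁻²·a⁻¹
copper: T>10 °C ⇒ hinge -0.080·(20.4−10) = -0.8320
  sulphur-dioxide contribution → 0.2842 μm/a
  chloride contribution → 0.9362 μm/a
  ⇒ r_corr(copper) = 1.22 μm/a
  mass loss = 1.22 μm/a × 8.96 g/cm³ = 10.93 g·m⁻²·a⁻¹
zinc: T>10 °C ⇒ hinge -0.071·(20.4−10) = -0.7384
  sulphur-dioxide contribution → 0.3023 μm/a
  chloride contribution → 0.7686 μm/a
  total first-year rate 1.071 μm/a
  mass loss = 1.071 μm/a × 7.14 g/cm³ = 7.646 g·m⁻²·a⁻¹
Ordering by g·m⁻²·a⁻¹: carbon steel (167) > copper (10.9) > zinc (7.65)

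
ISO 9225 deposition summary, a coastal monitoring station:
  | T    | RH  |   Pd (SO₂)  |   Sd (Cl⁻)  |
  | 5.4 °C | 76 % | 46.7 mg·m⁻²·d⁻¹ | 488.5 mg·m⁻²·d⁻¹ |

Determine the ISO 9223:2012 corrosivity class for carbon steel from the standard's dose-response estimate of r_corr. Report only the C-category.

carbon steel: f(T) = +0.150·(T−10) [T≤10 °C] = -0.6900
  SO₂ term: 1.77·46.7^0.52·exp(0.02·76-0.6900) = 29.96
  Cl⁻ term: 0.102·488.5^0.62·exp(0.033·76+0.04·5.4) = 72.23
  sum: 29.96 + 72.23 → r_corr = 102.2 μm/a
102 μm/a falls in (80, 200] for carbon steel → category C5

C5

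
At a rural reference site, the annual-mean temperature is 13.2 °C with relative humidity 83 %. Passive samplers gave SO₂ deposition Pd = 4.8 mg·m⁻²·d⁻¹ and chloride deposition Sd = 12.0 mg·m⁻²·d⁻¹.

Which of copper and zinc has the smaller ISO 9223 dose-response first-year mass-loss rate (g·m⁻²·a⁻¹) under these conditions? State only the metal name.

copper: f(T) = -0.080·(T−10) [T>10 °C] = -0.2560
  SO₂ term: 0.0053·4.8^0.26·exp(0.059·83-0.2560) = 0.826
  Sd branch = 0.01025·Sd^0.27·e^(0.036·RH+0.049·T) = 0.7598 μm/a
  r_corr = 0.826 + 0.7598 = 1.586 μm/a
  mass loss = 1.586 μm/a × 8.96 g/cm³ = 14.21 g·m⁻²·a⁻¹
zinc: temperature factor f = -0.071·(3.2) = -0.2272
  SO₂ term: 0.0129·4.8^0.44·exp(0.046·83-0.2272) = 0.9328
  Sd branch = 0.0175·Sd^0.57·e^(0.008·RH+0.085·T) = 0.4303 μm/a
  r_corr = 0.9328 + 0.4303 = 1.363 μm/a
  mass loss = 1.363 μm/a × 7.14 g/cm³ = 9.733 g·m⁻²·a⁻¹
Ordering by g·m⁻²·a⁻¹: copper (14.2) > zinc (9.73)

zinc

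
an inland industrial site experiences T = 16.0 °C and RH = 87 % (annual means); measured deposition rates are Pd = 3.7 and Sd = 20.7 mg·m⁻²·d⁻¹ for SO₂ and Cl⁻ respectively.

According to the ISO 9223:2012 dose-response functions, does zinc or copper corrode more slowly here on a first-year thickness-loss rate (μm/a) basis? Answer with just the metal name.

zinc: f(T) = -0.071·(T−10) [T>10 °C] = -0.4260
  SO₂ term: 0.0129·3.7^0.44·exp(0.046·87-0.4260) = 0.8197
  Sd branch = 0.0175·Sd^0.57·e^(0.008·RH+0.085·T) = 0.7692 μm/a
  sum: 0.8197 + 0.7692 → r_corr = 1.589 μm/a
copper: T>10 °C ⇒ hinge -0.080·(16.0−10) = -0.4800
  SO₂ term: 0.0053·3.7^0.26·exp(0.059·87-0.4800) = 0.7812
  Sd branch = 0.01025·Sd^0.27·e^(0.036·RH+0.049·T) = 1.166 μm/a
  sum: 0.7812 + 1.166 → r_corr = 1.947 μm/a
Ordering by μm/a: copper (1.95) > zinc (1.59)

zinc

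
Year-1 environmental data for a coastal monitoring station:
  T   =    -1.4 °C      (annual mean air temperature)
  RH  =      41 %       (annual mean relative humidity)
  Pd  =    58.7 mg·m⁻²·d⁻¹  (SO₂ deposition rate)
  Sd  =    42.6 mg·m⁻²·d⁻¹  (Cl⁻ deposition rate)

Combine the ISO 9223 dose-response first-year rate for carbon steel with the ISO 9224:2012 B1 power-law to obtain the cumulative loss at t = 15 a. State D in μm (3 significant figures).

carbon steel: T≤10 °C ⇒ hinge +0.150·(-1.4−10) = -1.7100
  SO₂ term: 1.77·58.7^0.52·exp(0.02·41-1.7100) = 6.041
  Sd branch = 0.102·Sd^0.62·e^(0.033·RH+0.04·T) = 3.82 μm/a
  sum: 6.041 + 3.82 → r_corr = 9.862 μm/a
ISO 9224: D(t) = r_corr · t^b with b = 0.523 (carbon steel, B1)
  D(15) = 9.862 × 15^0.523 = 9.862 × 4.122 = 40.65 μm

D(15) = 40.6 μm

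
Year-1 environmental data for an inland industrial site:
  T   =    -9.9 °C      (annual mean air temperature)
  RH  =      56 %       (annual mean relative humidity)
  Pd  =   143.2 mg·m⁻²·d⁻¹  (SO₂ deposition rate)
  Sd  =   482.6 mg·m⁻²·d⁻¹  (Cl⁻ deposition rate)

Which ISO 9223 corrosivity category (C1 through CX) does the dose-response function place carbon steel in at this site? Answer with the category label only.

C2

carbon steel: temperature factor f = +0.150·(-19.9) = -2.9850
  sulphur-dioxide contribution → 3.623 μm/a
  chloride contribution → 20.09 μm/a
  total first-year rate 23.72 μm/a
23.7 μm/a falls in (1.3, 25] for carbon steel → category C2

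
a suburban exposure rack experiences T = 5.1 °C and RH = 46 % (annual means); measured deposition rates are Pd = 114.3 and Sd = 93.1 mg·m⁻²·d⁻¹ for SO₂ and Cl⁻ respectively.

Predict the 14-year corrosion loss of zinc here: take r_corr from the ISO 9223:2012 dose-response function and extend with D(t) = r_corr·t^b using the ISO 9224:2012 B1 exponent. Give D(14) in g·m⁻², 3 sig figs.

zinc: T≤10 °C ⇒ hinge +0.038·(5.1−10) = -0.1862
  sulphur-dioxide contribution → 0.7149 μm/a
  chloride contribution → 0.5169 μm/a
  ⇒ r_corr(zinc) = 1.232 μm/a
ISO 9224: D(t) = r_corr · t^b with b = 0.813 (zinc, B1)
  D(14) = 1.232 × 14^0.813 = 1.232 × 8.547 = 10.53 μm
  Mass loss = 10.53 μm × 7.14 g/cm³ = 75.17 g·m⁻²

D(14) = 75.2 g·m⁻²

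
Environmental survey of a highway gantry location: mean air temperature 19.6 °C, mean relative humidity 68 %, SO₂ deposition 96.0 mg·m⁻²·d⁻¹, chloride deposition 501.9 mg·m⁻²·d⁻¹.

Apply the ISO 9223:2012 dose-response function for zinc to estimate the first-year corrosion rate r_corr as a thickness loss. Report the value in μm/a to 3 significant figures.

r_corr = 6.63 μm/a

zinc: f(T) = -0.071·(T−10) [T>10 °C] = -0.6816
  SO₂ term: 0.0129·96.0^0.44·exp(0.046·68-0.6816) = 1.11
  Sd branch = 0.0175·Sd^0.57·e^(0.008·RH+0.085·T) = 5.523 μm/a
  sum: 1.11 + 5.523 → r_corr = 6.633 μm/a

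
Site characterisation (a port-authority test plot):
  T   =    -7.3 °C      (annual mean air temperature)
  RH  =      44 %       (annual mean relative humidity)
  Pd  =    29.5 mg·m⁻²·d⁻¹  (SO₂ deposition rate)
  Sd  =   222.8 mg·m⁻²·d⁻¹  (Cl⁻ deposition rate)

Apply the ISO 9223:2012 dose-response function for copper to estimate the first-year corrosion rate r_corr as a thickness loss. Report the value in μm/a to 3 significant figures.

copper: T≤10 °C ⇒ hinge +0.126·(-7.3−10) = -2.1798
  sulphur-dioxide contribution → 0.01937 μm/a
  chloride contribution → 0.1504 μm/a
  ⇒ r_corr(copper) = 0.1698 μm/a

r_corr = 0.170 μm/a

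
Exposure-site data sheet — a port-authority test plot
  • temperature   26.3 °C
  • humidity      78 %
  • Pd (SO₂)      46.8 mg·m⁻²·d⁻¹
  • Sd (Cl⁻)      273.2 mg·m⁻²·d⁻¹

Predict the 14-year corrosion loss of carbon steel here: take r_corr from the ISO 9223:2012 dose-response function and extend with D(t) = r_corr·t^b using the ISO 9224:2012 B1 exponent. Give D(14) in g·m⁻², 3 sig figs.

carbon steel: T>10 °C ⇒ hinge -0.054·(26.3−10) = -0.8802
  sulphur-dioxide contribution → 25.81 μm/a
  chloride contribution → 124.2 μm/a
  total first-year rate 150 μm/a
Long-term exponent b (ISO 9224 Table 2, B1) = 0.523
  D(14) = 150 × 14^0.523 = 150 × 3.976 = 596.2 μm
  Mass loss = 596.2 μm × 7.85 g/cm³ = 4680 g·m⁻²

D(14) = 4.68e+03 g·m⁻²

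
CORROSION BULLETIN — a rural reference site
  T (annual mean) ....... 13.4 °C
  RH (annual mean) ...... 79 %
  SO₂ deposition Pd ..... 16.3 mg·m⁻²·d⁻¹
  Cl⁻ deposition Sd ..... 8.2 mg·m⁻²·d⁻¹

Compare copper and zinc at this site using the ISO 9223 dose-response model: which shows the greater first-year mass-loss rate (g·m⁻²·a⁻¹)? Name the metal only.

copper: temperature factor f = -0.080·(3.4) = -0.2720
  SO₂ term: 0.0053·16.3^0.26·exp(0.059·79-0.2720) = 0.8822
  Cl⁻ term: 0.01025·8.2^0.27·exp(0.036·79+0.049·13.4) = 0.5994
  sum: 0.8822 + 0.5994 → r_corr = 1.482 μm/a
  mass loss = 1.482 μm/a × 8.96 g/cm³ = 13.28 g·m⁻²·a⁻¹
zinc: f(T) = -0.071·(T−10) [T>10 °C] = -0.2414
  Pd branch = 0.0129·Pd^0.44·e^(0.046·RH+f) = 1.31 μm/a
  Cl⁻ term: 0.0175·8.2^0.57·exp(0.008·79+0.085·13.4) = 0.3412
  sum: 1.31 + 0.3412 → r_corr = 1.651 μm/a
  mass loss = 1.651 μm/a × 7.14 g/cm³ = 11.79 g·m⁻²·a⁻¹
Ordering by g·m⁻²·a⁻¹: copper (13.3) > zinc (11.8)

copper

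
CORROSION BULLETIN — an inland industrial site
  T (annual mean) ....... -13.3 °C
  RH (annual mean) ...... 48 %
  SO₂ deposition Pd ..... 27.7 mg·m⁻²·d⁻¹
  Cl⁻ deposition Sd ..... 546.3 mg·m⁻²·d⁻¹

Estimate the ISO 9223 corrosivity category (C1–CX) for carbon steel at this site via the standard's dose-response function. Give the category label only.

carbon steel: f(T) = +0.150·(T−10) [T≤10 °C] = -3.4950
  sulphur-dioxide contribution → 0.7891 μm/a
  chloride contribution → 14.54 μm/a
  total first-year rate 15.33 μm/a
15.3 μm/a falls in (1.3, 25] for carbon steel → category C2

C2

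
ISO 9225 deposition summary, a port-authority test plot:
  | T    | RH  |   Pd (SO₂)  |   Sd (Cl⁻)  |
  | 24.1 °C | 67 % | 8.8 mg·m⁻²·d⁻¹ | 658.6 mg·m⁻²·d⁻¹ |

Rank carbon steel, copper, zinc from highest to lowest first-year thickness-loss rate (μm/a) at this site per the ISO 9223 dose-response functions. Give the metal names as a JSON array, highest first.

carbon steel: f(T) = -0.054·(T−10) [T>10 °C] = -0.7614
  sulphur-dioxide contribution → 9.781 μm/a
  chloride contribution → 136.5 μm/a
  total first-year rate 146.2 μm/a
copper: f(T) = -0.080·(T−10) [T>10 °C] = -1.1280
  sulphur-dioxide contribution → 0.1573 μm/a
  chloride contribution → 2.148 μm/a
  total first-year rate 2.306 μm/a
zinc: T>10 °C ⇒ hinge -0.071·(24.1−10) = -1.0011
  sulphur-dioxide contribution → 0.2691 μm/a
  chloride contribution → 9.377 μm/a
  total first-year rate 9.647 μm/a
Ordering by μm/a: carbon steel (146) > zinc (9.65) > copper (2.31)

["carbon steel", "zinc", "copper"]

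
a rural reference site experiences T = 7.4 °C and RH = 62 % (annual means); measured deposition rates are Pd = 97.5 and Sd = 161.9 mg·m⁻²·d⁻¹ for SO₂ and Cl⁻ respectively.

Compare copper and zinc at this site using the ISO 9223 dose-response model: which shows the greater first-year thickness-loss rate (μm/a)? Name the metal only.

copper: T≤10 °C ⇒ hinge +0.126·(7.4−10) = -0.3276
  Pd branch = 0.0053·Pd^0.26·e^(0.059·RH+f) = 0.4873 μm/a
  Sd branch = 0.01025·Sd^0.27·e^(0.036·RH+0.049·T) = 0.5421 μm/a
  sum: 0.4873 + 0.5421 → r_corr = 1.029 μm/a
zinc: temperature factor f = +0.038·(-2.6) = -0.0988
  Pd branch = 0.0129·Pd^0.44·e^(0.046·RH+f) = 1.519 μm/a
  Cl⁻ term: 0.0175·161.9^0.57·exp(0.008·62+0.085·7.4) = 0.9792
  sum: 1.519 + 0.9792 → r_corr = 2.498 μm/a
Ordering by μm/a: zinc (2.5) > copper (1.03)

zinc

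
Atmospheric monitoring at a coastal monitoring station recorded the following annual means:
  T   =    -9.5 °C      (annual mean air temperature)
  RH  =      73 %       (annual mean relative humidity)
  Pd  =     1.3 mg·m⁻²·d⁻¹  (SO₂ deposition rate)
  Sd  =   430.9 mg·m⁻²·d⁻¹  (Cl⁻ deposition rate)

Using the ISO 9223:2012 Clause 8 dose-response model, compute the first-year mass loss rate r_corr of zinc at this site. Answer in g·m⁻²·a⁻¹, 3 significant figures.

zinc: T≤10 °C ⇒ hinge +0.038·(-9.5−10) = -0.7410
  Pd branch = 0.0129·Pd^0.44·e^(0.046·RH+f) = 0.1983 μm/a
  Sd branch = 0.0175·Sd^0.57·e^(0.008·RH+0.085·T) = 0.4442 μm/a
  r_corr = 0.1983 + 0.4442 = 0.6425 μm/a
Convert to mass loss: 0.6425 μm/a × 7.14 g/cm³ = 4.587 g·m⁻²·a⁻¹

r_corr = 4.59 g·m⁻²·a⁻¹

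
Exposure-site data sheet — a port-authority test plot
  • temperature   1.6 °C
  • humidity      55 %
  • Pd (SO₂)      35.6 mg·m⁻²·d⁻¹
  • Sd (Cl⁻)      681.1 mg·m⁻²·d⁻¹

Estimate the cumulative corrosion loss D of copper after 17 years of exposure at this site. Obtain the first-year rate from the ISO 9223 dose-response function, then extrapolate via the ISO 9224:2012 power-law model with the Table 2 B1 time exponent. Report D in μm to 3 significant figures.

copper: f(T) = +0.126·(T−10) [T≤10 °C] = -1.0584
  SO₂ term: 0.0053·35.6^0.26·exp(0.059·55-1.0584) = 0.1195
  Sd branch = 0.01025·Sd^0.27·e^(0.036·RH+0.049·T) = 0.4674 μm/a
  r_corr = 0.1195 + 0.4674 = 0.5868 μm/a
Long-term exponent b (ISO 9224 Table 2, B1) = 0.667
  D(17) = 0.5868 × 17^0.667 = 0.5868 × 6.618 = 3.883 μm

D(17) = 3.88 μm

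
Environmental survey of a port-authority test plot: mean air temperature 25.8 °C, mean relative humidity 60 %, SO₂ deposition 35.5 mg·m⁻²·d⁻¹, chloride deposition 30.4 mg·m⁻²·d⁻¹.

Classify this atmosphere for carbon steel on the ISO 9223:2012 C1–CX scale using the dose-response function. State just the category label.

carbon steel: f(T) = -0.054·(T−10) [T>10 °C] = -0.8532
  SO₂ term: 1.77·35.5^0.52·exp(0.02·60-0.8532) = 16.02
  Sd branch = 0.102·Sd^0.62·e^(0.033·RH+0.04·T) = 17.22 μm/a
  sum: 16.02 + 17.22 → r_corr = 33.24 μm/a
ISO 9223 Table 2 (carbon steel): 25 < 33.2 ≤ 50 μm/a ⇒ C3

C3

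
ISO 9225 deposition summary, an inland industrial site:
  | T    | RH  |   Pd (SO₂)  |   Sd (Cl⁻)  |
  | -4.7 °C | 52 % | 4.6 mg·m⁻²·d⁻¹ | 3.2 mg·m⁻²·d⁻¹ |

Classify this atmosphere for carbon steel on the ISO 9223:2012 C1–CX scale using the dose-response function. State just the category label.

carbon steel: T≤10 °C ⇒ hinge +0.150·(-4.7−10) = -2.2050
  SO₂ term: 1.77·4.6^0.52·exp(0.02·52-2.2050) = 1.221
  Cl⁻ term: 0.102·3.2^0.62·exp(0.033·52+0.04·-4.7) = 0.9669
  r_corr = 1.221 + 0.9669 = 2.188 μm/a
Category bounds: 1.3…25 μm/a bracket r_corr ⇒ C2

C2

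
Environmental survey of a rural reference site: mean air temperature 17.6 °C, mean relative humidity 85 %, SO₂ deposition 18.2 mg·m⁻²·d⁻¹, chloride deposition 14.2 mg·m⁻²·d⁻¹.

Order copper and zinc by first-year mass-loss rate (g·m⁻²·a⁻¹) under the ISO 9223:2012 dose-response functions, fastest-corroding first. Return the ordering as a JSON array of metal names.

["copper", "zinc"]

copper: T>10 °C ⇒ hinge -0.080·(17.6−10) = -0.6080
  Pd branch = 0.0053·Pd^0.26·e^(0.059·RH+f) = 0.9243 μm/a
  Cl⁻ term: 0.01025·14.2^0.27·exp(0.036·85+0.049·17.6) = 1.06
  sum: 0.9243 + 1.06 → r_corr = 1.984 μm/a
  mass loss = 1.984 μm/a × 8.96 g/cm³ = 17.78 g·m⁻²·a⁻¹
zinc: temperature factor f = -0.071·(7.6) = -0.5396
  SO₂ term: 0.0129·18.2^0.44·exp(0.046·85-0.5396) = 1.345
  Cl⁻ term: 0.0175·14.2^0.57·exp(0.008·85+0.085·17.6) = 0.6996
  sum: 1.345 + 0.6996 → r_corr = 2.045 μm/a
  mass loss = 2.045 μm/a × 7.14 g/cm³ = 14.6 g·m⁻²·a⁻¹
Ordering by g·m⁻²·a⁻¹: copper (17.8) > zinc (14.6)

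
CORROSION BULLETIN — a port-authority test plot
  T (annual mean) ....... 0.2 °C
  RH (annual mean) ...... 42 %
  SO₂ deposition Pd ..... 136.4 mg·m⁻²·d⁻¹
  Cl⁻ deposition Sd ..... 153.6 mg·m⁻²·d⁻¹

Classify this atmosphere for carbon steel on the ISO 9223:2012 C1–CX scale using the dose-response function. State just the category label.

C2

carbon steel: T≤10 °C ⇒ hinge +0.150·(0.2−10) = -1.4700
  Pd branch = 1.77·Pd^0.52·e^(0.02·RH+f) = 12.15 μm/a
  Cl⁻ term: 0.102·153.6^0.62·exp(0.033·42+0.04·0.2) = 9.323
  sum: 12.15 + 9.323 → r_corr = 21.47 μm/a
21.5 μm/a falls in (1.3, 25] for carbon steel → category C2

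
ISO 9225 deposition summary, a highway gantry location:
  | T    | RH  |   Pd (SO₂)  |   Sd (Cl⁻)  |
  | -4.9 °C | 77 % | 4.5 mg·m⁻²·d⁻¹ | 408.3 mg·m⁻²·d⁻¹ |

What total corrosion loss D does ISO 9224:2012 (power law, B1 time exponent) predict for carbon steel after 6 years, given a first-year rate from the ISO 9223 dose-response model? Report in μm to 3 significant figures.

carbon steel: T≤10 °C ⇒ hinge +0.150·(-4.9−10) = -2.2350
  SO₂ term: 1.77·4.5^0.52·exp(0.02·77-2.2350) = 1.931
  Cl⁻ term: 0.102·408.3^0.62·exp(0.033·77+0.04·-4.9) = 44.24
  r_corr = 1.931 + 44.24 = 46.17 μm/a
Power-law: D(6) = r_corr · 6^0.523
  D(6) = 46.17 × 6^0.523 = 46.17 × 2.553 = 117.9 μm

D(6) = 118 μm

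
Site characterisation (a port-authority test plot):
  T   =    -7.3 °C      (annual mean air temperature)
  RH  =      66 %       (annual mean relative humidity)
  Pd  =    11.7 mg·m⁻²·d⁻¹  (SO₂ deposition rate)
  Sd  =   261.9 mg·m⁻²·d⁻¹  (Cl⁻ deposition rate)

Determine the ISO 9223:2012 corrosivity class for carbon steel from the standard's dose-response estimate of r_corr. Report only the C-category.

carbon steel: T≤10 °C ⇒ hinge +0.150·(-7.3−10) = -2.5950
  Pd branch = 1.77·Pd^0.52·e^(0.02·RH+f) = 1.777 μm/a
  Sd branch = 0.102·Sd^0.62·e^(0.033·RH+0.04·T) = 21.23 μm/a
  r_corr = 1.777 + 21.23 = 23.01 μm/a
Category bounds: 1.3…25 μm/a bracket r_corr ⇒ C2

C2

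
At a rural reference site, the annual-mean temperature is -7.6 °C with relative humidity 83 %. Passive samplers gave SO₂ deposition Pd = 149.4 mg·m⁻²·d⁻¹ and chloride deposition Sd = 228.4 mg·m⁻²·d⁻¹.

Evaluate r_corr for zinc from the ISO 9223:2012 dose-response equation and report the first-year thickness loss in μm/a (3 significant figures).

zinc: temperature factor f = +0.038·(-17.6) = -0.6688
  SO₂ term: 0.0129·149.4^0.44·exp(0.046·83-0.6688) = 2.723
  Cl⁻ term: 0.0175·228.4^0.57·exp(0.008·83+0.085·-7.6) = 0.3938
  r_corr = 2.723 + 0.3938 = 3.116 μm/a

r_corr = 3.12 μm/a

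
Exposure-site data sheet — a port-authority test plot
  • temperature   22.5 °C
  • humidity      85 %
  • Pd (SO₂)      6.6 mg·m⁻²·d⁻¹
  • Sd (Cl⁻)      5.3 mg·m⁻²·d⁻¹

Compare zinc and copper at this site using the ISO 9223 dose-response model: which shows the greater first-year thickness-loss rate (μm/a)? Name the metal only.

zinc: f(T) = -0.071·(T−10) [T>10 °C] = -0.8875
  Pd branch = 0.0129·Pd^0.44·e^(0.046·RH+f) = 0.6079 μm/a
  Cl⁻ term: 0.0175·5.3^0.57·exp(0.008·85+0.085·22.5) = 0.605
  r_corr = 0.6079 + 0.605 = 1.213 μm/a
copper: temperature factor f = -0.080·(12.5) = -1.0000
  Pd branch = 0.0053·Pd^0.26·e^(0.059·RH+f) = 0.4798 μm/a
  Cl⁻ term: 0.01025·5.3^0.27·exp(0.036·85+0.049·22.5) = 1.033
  sum: 0.4798 + 1.033 → r_corr = 1.513 μm/a
Ordering by μm/a: copper (1.51) > zinc (1.21)

copper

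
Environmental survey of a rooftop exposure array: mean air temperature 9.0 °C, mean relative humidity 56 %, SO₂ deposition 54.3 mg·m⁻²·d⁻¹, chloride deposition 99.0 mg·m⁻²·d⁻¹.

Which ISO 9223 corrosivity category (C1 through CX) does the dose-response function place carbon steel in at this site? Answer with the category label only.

C4

carbon steel: T≤10 °C ⇒ hinge +0.150·(9.0−10) = -0.1500
  SO₂ term: 1.77·54.3^0.52·exp(0.02·56-0.1500) = 37.27
  Sd branch = 0.102·Sd^0.62·e^(0.033·RH+0.04·T) = 16.03 μm/a
  r_corr = 37.27 + 16.03 = 53.29 μm/a
53.3 μm/a falls in (50, 80] for carbon steel → category C4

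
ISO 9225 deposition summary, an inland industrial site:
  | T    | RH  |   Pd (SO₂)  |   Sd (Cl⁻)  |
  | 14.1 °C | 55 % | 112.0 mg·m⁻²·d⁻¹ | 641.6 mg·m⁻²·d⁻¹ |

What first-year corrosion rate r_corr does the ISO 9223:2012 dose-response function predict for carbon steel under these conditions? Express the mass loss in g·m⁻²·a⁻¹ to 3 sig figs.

carbon steel: T>10 °C ⇒ hinge -0.054·(14.1−10) = -0.2214
  SO₂ term: 1.77·112.0^0.52·exp(0.02·55-0.2214) = 49.56
  Cl⁻ term: 0.102·641.6^0.62·exp(0.033·55+0.04·14.1) = 60.57
  sum: 49.56 + 60.57 → r_corr = 110.1 μm/a
Convert to mass loss: 110.1 μm/a × 7.85 g/cm³ = 864.6 g·m⁻²·a⁻¹

r_corr = 865 g·m⁻²·a⁻¹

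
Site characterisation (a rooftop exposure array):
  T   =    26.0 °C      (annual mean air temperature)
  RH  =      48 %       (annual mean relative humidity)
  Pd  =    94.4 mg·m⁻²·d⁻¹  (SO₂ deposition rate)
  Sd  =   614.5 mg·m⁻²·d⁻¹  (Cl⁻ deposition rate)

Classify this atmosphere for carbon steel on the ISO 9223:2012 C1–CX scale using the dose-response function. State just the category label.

C5

carbon steel: f(T) = -0.054·(T−10) [T>10 °C] = -0.8640
  SO₂ term: 1.77·94.4^0.52·exp(0.02·48-0.8640) = 20.73
  Sd branch = 0.102·Sd^0.62·e^(0.033·RH+0.04·T) = 75.35 μm/a
  sum: 20.73 + 75.35 → r_corr = 96.08 μm/a
96.1 μm/a falls in (80, 200] for carbon steel → category C5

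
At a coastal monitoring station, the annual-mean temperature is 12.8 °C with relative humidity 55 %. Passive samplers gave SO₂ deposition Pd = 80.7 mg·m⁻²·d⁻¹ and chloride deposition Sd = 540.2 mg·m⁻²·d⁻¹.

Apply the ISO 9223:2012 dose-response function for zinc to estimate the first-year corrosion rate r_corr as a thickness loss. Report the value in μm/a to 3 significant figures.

zinc: temperature factor f = -0.071·(2.8) = -0.1988
  Pd branch = 0.0129·Pd^0.44·e^(0.046·RH+f) = 0.9163 μm/a
  Cl⁻ term: 0.0175·540.2^0.57·exp(0.008·55+0.085·12.8) = 2.912
  sum: 0.9163 + 2.912 → r_corr = 3.828 μm/a

r_corr = 3.83 μm/a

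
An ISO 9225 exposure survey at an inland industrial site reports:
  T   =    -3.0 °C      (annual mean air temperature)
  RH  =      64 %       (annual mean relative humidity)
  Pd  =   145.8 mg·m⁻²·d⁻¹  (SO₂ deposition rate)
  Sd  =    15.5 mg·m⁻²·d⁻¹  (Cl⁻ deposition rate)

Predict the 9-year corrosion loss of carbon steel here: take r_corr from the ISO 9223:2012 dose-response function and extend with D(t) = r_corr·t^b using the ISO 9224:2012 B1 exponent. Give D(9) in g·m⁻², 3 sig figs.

carbon steel: temperature factor f = +0.150·(-13.0) = -1.9500
  Pd branch = 1.77·Pd^0.52·e^(0.02·RH+f) = 12.08 μm/a
  Sd branch = 0.102·Sd^0.62·e^(0.033·RH+0.04·T) = 4.09 μm/a
  sum: 12.08 + 4.09 → r_corr = 16.17 μm/a
Long-term exponent b (ISO 9224 Table 2, B1) = 0.523
  D(9) = 16.17 × 9^0.523 = 16.17 × 3.156 = 51.03 μm
  Mass loss = 51.03 μm × 7.85 g/cm³ = 400.6 g·m⁻²

D(9) = 401 g·m⁻²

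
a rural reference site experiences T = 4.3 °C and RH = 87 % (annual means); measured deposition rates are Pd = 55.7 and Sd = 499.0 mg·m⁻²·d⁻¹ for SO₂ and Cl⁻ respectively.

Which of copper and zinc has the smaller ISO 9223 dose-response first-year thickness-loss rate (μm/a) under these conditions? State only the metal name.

copper

copper: temperature factor f = +0.126·(-5.7) = -0.7182
  SO₂ term: 0.0053·55.7^0.26·exp(0.059·87-0.7182) = 1.246
  Cl⁻ term: 0.01025·499.0^0.27·exp(0.036·87+0.049·4.3) = 1.552
  r_corr = 1.246 + 1.552 = 2.798 μm/a
zinc: T≤10 °C ⇒ hinge +0.038·(4.3−10) = -0.2166
  SO₂ term: 0.0129·55.7^0.44·exp(0.046·87-0.2166) = 3.332
  Cl⁻ term: 0.0175·499.0^0.57·exp(0.008·87+0.085·4.3) = 1.746
  sum: 3.332 + 1.746 → r_corr = 5.078 μm/a
Ordering by μm/a: zinc (5.08) > copper (2.8)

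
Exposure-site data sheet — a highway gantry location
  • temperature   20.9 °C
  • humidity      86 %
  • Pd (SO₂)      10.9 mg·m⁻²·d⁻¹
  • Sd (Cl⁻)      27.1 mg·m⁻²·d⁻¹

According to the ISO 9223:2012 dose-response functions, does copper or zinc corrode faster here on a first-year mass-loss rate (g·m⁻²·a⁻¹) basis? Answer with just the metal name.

copper

copper: f(T) = -0.080·(T−10) [T>10 °C] = -0.8720
  sulphur-dioxide contribution → 0.659 μm/a
  chloride contribution → 1.538 μm/a
  ⇒ r_corr(copper) = 2.197 μm/a
  mass loss = 2.197 μm/a × 8.96 g/cm³ = 19.69 g·m⁻²·a⁻¹
zinc: T>10 °C ⇒ hinge -0.071·(20.9−10) = -0.7739
  sulphur-dioxide contribution → 0.8893 μm/a
  chloride contribution → 1.349 μm/a
  total first-year rate 2.239 μm/a
  mass loss = 2.239 μm/a × 7.14 g/cm³ = 15.98 g·m⁻²·a⁻¹
Ordering by g·m⁻²·a⁻¹: copper (19.7) > zinc (16)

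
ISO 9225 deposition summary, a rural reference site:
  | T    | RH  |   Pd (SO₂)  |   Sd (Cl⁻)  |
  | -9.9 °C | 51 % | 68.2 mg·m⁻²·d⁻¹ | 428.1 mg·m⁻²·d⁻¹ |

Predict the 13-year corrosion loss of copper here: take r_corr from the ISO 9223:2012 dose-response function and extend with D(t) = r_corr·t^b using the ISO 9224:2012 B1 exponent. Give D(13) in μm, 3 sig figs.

D(13) = 1.27 μm

copper: temperature factor f = +0.126·(-19.9) = -2.5074
  Pd branch = 0.0053·Pd^0.26·e^(0.059·RH+f) = 0.02624 μm/a
  Cl⁻ term: 0.01025·428.1^0.27·exp(0.036·51+0.049·-9.9) = 0.2032
  r_corr = 0.02624 + 0.2032 = 0.2294 μm/a
Long-term exponent b (ISO 9224 Table 2, B1) = 0.667
  D(13) = 0.2294 × 13^0.667 = 0.2294 × 5.534 = 1.27 μm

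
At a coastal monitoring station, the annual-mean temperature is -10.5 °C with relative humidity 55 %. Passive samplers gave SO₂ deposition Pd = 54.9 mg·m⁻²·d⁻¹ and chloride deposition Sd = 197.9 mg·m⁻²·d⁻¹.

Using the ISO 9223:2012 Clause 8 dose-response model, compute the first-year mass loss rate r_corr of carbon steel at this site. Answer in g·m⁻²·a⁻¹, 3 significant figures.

carbon steel: temperature factor f = +0.150·(-20.5) = -3.0750
  sulphur-dioxide contribution → 1.972 μm/a
  chloride contribution → 10.92 μm/a
  total first-year rate 12.89 μm/a
Convert to mass loss: 12.89 μm/a × 7.85 g/cm³ = 101.2 g·m⁻²·a⁻¹

r_corr = 101 g·m⁻²·a⁻¹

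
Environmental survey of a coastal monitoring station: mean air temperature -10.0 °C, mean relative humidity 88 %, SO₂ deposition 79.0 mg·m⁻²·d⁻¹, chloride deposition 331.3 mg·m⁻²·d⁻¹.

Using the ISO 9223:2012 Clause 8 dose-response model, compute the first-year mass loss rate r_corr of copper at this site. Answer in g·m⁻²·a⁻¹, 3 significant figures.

copper: f(T) = +0.126·(T−10) [T≤10 °C] = -2.5200
  sulphur-dioxide contribution → 0.2388 μm/a
  chloride contribution → 0.7149 μm/a
  total first-year rate 0.9537 μm/a
Convert to mass loss: 0.9537 μm/a × 8.96 g/cm³ = 8.545 g·m⁻²·a⁻¹

r_corr = 8.55 g·m⁻²·a⁻¹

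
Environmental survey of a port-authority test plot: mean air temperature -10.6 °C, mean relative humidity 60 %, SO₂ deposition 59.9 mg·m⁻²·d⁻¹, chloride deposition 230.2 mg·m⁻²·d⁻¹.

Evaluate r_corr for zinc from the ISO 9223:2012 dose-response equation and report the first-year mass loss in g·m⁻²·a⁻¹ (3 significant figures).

zinc: f(T) = +0.038·(T−10) [T≤10 °C] = -0.7828
  Pd branch = 0.0129·Pd^0.44·e^(0.046·RH+f) = 0.5641 μm/a
  Sd branch = 0.0175·Sd^0.57·e^(0.008·RH+0.085·T) = 0.255 μm/a
  sum: 0.5641 + 0.255 → r_corr = 0.8191 μm/a
Convert to mass loss: 0.8191 μm/a × 7.14 g/cm³ = 5.849 g·m⁻²·a⁻¹

r_corr = 5.85 g·m⁻²·a⁻¹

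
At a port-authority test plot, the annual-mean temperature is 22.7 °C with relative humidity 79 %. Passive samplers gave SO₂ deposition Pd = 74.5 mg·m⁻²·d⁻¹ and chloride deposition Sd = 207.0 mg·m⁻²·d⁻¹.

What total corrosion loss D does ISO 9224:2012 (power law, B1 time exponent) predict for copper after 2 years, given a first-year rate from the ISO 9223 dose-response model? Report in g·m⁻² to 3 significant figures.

copper: T>10 °C ⇒ hinge -0.080·(22.7−10) = -1.0160
  SO₂ term: 0.0053·74.5^0.26·exp(0.059·79-1.0160) = 0.6224
  Cl⁻ term: 0.01025·207.0^0.27·exp(0.036·79+0.049·22.7) = 2.261
  r_corr = 0.6224 + 2.261 = 2.883 μm/a
Long-term exponent b (ISO 9224 Table 2, B1) = 0.667
  D(2) = 2.883 × 2^0.667 = 2.883 × 1.588 = 4.578 μm
  Mass loss = 4.578 μm × 8.96 g/cm³ = 41.01 g·m⁻²

D(2) = 41.0 g·m⁻²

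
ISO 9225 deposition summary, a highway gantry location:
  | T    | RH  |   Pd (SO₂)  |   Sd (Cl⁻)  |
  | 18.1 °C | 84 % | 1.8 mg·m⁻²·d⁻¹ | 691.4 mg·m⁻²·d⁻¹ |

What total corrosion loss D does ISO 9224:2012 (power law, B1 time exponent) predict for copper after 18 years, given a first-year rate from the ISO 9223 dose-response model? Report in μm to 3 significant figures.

D(18) = 23.7 μm

copper: temperature factor f = -0.080·(8.1) = -0.6480
  SO₂ term: 0.0053·1.8^0.26·exp(0.059·84-0.6480) = 0.4588
  Cl⁻ term: 0.01025·691.4^0.27·exp(0.036·84+0.049·18.1) = 2.992
  r_corr = 0.4588 + 2.992 = 3.451 μm/a
Long-term exponent b (ISO 9224 Table 2, B1) = 0.667
  D(18) = 3.451 × 18^0.667 = 3.451 × 6.875 = 23.72 μm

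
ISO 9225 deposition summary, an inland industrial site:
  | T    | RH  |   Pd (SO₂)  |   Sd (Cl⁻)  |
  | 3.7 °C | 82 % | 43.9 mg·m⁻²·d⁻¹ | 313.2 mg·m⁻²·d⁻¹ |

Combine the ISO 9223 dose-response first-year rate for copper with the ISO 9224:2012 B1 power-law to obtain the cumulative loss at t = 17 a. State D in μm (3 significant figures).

copper: f(T) = +0.126·(T−10) [T≤10 °C] = -0.7938
  SO₂ term: 0.0053·43.9^0.26·exp(0.059·82-0.7938) = 0.8085
  Cl⁻ term: 0.01025·313.2^0.27·exp(0.036·82+0.049·3.7) = 1.11
  r_corr = 0.8085 + 1.11 = 1.919 μm/a
ISO 9224: D(t) = r_corr · t^b with b = 0.667 (copper, B1)
  D(17) = 1.919 × 17^0.667 = 1.919 × 6.618 = 12.7 μm

D(17) = 12.7 μm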